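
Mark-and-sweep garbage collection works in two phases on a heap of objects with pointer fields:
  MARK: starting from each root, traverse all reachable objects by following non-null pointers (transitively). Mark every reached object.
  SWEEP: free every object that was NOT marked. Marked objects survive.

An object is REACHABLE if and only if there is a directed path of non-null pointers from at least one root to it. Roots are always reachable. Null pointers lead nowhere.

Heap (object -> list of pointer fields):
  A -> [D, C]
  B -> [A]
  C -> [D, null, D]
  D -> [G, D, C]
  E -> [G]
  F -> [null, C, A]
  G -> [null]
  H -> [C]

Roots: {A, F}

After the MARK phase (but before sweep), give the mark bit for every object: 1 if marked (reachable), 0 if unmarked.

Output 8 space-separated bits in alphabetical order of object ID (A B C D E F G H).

Roots: A F
Mark A: refs=D C, marked=A
Mark F: refs=null C A, marked=A F
Mark D: refs=G D C, marked=A D F
Mark C: refs=D null D, marked=A C D F
Mark G: refs=null, marked=A C D F G
Unmarked (collected): B E H

Answer: 1 0 1 1 0 1 1 0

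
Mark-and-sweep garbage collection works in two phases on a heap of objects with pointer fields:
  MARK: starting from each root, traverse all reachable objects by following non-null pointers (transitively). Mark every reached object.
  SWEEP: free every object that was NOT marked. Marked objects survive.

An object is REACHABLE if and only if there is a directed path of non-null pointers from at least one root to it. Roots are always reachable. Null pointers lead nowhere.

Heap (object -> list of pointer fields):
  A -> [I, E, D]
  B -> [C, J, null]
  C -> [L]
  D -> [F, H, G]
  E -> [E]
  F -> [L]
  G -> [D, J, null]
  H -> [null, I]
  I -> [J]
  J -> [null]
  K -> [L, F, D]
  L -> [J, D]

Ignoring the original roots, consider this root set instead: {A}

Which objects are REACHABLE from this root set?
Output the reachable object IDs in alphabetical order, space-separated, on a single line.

Answer: A D E F G H I J L

Derivation:
Roots: A
Mark A: refs=I E D, marked=A
Mark I: refs=J, marked=A I
Mark E: refs=E, marked=A E I
Mark D: refs=F H G, marked=A D E I
Mark J: refs=null, marked=A D E I J
Mark F: refs=L, marked=A D E F I J
Mark H: refs=null I, marked=A D E F H I J
Mark G: refs=D J null, marked=A D E F G H I J
Mark L: refs=J D, marked=A D E F G H I J L
Unmarked (collected): B C K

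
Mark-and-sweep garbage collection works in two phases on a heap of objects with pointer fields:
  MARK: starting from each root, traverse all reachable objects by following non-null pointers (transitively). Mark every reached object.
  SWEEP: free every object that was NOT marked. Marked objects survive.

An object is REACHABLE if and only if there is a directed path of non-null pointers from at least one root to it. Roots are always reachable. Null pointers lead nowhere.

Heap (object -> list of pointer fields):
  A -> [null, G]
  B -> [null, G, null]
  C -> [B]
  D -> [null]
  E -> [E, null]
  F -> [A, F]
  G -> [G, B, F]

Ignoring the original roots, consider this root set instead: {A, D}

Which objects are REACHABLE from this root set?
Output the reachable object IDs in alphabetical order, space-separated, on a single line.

Roots: A D
Mark A: refs=null G, marked=A
Mark D: refs=null, marked=A D
Mark G: refs=G B F, marked=A D G
Mark B: refs=null G null, marked=A B D G
Mark F: refs=A F, marked=A B D F G
Unmarked (collected): C E

Answer: A B D F G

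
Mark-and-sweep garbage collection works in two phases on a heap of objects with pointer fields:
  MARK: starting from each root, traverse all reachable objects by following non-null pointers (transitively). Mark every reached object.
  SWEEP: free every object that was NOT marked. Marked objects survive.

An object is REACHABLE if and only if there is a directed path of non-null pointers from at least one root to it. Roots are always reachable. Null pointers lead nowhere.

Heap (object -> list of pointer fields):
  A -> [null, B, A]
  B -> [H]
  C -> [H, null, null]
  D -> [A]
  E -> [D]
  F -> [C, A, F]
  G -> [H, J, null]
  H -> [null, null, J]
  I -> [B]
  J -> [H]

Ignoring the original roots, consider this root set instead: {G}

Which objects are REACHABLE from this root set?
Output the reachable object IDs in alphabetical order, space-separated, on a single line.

Answer: G H J

Derivation:
Roots: G
Mark G: refs=H J null, marked=G
Mark H: refs=null null J, marked=G H
Mark J: refs=H, marked=G H J
Unmarked (collected): A B C D E F I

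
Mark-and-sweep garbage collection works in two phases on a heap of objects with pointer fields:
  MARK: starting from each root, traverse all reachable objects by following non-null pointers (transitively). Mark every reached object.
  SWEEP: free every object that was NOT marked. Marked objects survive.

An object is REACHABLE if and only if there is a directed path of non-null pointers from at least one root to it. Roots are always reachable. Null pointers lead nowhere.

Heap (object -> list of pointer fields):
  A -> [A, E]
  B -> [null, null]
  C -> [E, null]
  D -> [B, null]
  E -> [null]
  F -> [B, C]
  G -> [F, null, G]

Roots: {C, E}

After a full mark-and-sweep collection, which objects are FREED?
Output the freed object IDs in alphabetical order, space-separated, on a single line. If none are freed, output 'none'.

Answer: A B D F G

Derivation:
Roots: C E
Mark C: refs=E null, marked=C
Mark E: refs=null, marked=C E
Unmarked (collected): A B D F G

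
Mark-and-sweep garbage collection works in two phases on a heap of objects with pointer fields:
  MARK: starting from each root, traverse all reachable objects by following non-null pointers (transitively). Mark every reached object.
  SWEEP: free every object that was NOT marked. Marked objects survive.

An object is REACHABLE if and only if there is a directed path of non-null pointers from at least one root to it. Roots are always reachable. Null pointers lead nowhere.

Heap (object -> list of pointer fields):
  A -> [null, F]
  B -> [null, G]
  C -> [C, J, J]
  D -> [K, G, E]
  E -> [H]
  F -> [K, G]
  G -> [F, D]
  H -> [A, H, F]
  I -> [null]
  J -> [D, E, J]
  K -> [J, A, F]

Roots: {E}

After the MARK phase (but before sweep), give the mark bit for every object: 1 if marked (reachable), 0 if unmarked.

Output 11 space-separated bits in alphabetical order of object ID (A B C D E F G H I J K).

Roots: E
Mark E: refs=H, marked=E
Mark H: refs=A H F, marked=E H
Mark A: refs=null F, marked=A E H
Mark F: refs=K G, marked=A E F H
Mark K: refs=J A F, marked=A E F H K
Mark G: refs=F D, marked=A E F G H K
Mark J: refs=D E J, marked=A E F G H J K
Mark D: refs=K G E, marked=A D E F G H J K
Unmarked (collected): B C I

Answer: 1 0 0 1 1 1 1 1 0 1 1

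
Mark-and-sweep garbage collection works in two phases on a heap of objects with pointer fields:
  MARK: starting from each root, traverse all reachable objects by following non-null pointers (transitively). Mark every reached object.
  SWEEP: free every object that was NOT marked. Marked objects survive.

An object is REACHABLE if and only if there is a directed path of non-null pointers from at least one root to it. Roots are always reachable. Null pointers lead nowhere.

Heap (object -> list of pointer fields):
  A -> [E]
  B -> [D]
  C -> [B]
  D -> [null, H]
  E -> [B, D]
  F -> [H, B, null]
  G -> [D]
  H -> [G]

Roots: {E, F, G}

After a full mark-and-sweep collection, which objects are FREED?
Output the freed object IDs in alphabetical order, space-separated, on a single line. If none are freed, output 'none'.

Answer: A C

Derivation:
Roots: E F G
Mark E: refs=B D, marked=E
Mark F: refs=H B null, marked=E F
Mark G: refs=D, marked=E F G
Mark B: refs=D, marked=B E F G
Mark D: refs=null H, marked=B D E F G
Mark H: refs=G, marked=B D E F G H
Unmarked (collected): A C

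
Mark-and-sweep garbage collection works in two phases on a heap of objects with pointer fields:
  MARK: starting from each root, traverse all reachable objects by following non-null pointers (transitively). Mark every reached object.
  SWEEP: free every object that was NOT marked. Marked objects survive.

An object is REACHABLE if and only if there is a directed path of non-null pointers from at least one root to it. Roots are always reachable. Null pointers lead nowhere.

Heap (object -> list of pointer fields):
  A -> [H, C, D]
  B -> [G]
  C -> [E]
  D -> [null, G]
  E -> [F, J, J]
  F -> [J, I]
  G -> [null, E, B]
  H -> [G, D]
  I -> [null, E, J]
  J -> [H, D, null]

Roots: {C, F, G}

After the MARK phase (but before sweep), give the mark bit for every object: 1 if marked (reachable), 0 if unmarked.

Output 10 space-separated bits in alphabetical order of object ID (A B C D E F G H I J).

Roots: C F G
Mark C: refs=E, marked=C
Mark F: refs=J I, marked=C F
Mark G: refs=null E B, marked=C F G
Mark E: refs=F J J, marked=C E F G
Mark J: refs=H D null, marked=C E F G J
Mark I: refs=null E J, marked=C E F G I J
Mark B: refs=G, marked=B C E F G I J
Mark H: refs=G D, marked=B C E F G H I J
Mark D: refs=null G, marked=B C D E F G H I J
Unmarked (collected): A

Answer: 0 1 1 1 1 1 1 1 1 1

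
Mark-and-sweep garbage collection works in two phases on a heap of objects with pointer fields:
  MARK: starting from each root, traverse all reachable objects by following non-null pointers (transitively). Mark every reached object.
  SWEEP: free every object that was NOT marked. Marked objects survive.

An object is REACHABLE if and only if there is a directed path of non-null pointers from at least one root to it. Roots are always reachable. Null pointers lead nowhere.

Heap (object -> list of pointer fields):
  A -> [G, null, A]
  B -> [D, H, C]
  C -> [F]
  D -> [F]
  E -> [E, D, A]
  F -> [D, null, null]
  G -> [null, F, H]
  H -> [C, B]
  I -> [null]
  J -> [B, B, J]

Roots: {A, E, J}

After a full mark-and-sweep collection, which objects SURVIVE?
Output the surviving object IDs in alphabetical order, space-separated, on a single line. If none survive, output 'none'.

Roots: A E J
Mark A: refs=G null A, marked=A
Mark E: refs=E D A, marked=A E
Mark J: refs=B B J, marked=A E J
Mark G: refs=null F H, marked=A E G J
Mark D: refs=F, marked=A D E G J
Mark B: refs=D H C, marked=A B D E G J
Mark F: refs=D null null, marked=A B D E F G J
Mark H: refs=C B, marked=A B D E F G H J
Mark C: refs=F, marked=A B C D E F G H J
Unmarked (collected): I

Answer: A B C D E F G H J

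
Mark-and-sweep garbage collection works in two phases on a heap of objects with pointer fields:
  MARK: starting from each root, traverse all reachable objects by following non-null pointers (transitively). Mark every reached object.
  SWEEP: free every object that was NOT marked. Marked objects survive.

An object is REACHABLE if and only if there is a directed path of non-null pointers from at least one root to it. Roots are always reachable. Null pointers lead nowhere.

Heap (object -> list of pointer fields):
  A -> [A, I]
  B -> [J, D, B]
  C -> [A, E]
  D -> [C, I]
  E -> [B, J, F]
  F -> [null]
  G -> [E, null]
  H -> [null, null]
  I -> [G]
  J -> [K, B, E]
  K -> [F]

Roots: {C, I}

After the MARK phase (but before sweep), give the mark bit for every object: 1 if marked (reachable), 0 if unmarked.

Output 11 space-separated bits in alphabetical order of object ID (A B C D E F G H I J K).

Roots: C I
Mark C: refs=A E, marked=C
Mark I: refs=G, marked=C I
Mark A: refs=A I, marked=A C I
Mark E: refs=B J F, marked=A C E I
Mark G: refs=E null, marked=A C E G I
Mark B: refs=J D B, marked=A B C E G I
Mark J: refs=K B E, marked=A B C E G I J
Mark F: refs=null, marked=A B C E F G I J
Mark D: refs=C I, marked=A B C D E F G I J
Mark K: refs=F, marked=A B C D E F G I J K
Unmarked (collected): H

Answer: 1 1 1 1 1 1 1 0 1 1 1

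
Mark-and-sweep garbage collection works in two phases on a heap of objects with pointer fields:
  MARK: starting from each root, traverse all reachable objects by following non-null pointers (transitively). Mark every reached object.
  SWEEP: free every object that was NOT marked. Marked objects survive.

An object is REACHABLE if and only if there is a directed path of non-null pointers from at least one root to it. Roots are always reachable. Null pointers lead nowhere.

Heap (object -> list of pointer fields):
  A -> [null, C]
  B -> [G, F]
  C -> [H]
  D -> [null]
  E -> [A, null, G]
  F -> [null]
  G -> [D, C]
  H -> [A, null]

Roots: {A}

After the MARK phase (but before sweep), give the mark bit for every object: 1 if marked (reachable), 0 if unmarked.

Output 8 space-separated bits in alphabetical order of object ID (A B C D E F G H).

Answer: 1 0 1 0 0 0 0 1

Derivation:
Roots: A
Mark A: refs=null C, marked=A
Mark C: refs=H, marked=A C
Mark H: refs=A null, marked=A C H
Unmarked (collected): B D E F G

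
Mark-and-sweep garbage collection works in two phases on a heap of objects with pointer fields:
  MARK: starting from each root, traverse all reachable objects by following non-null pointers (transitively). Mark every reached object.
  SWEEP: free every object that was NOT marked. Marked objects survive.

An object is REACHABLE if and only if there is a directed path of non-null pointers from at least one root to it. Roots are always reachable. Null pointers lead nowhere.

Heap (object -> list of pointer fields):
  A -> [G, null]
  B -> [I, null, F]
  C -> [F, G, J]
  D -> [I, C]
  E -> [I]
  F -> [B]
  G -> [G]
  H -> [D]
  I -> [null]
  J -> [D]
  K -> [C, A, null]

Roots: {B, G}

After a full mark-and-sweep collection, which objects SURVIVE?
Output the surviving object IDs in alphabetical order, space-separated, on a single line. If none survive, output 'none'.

Answer: B F G I

Derivation:
Roots: B G
Mark B: refs=I null F, marked=B
Mark G: refs=G, marked=B G
Mark I: refs=null, marked=B G I
Mark F: refs=B, marked=B F G I
Unmarked (collected): A C D E H J K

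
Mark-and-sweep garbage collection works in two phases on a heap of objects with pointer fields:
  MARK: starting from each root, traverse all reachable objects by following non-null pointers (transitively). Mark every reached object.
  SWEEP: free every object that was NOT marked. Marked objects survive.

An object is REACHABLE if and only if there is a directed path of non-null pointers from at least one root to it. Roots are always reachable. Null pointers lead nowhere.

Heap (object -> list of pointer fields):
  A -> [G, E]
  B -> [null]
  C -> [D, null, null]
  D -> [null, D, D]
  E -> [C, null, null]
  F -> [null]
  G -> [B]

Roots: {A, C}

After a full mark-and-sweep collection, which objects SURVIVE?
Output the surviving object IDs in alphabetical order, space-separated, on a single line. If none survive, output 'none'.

Roots: A C
Mark A: refs=G E, marked=A
Mark C: refs=D null null, marked=A C
Mark G: refs=B, marked=A C G
Mark E: refs=C null null, marked=A C E G
Mark D: refs=null D D, marked=A C D E G
Mark B: refs=null, marked=A B C D E G
Unmarked (collected): F

Answer: A B C D E G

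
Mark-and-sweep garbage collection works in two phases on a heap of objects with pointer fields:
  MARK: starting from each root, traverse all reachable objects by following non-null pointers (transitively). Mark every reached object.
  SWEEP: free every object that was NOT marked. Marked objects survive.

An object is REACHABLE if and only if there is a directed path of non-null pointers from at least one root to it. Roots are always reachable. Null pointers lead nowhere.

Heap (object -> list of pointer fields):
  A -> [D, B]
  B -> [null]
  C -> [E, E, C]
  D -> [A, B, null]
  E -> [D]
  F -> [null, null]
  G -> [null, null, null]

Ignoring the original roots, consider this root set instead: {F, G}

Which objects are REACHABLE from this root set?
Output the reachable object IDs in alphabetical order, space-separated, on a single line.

Roots: F G
Mark F: refs=null null, marked=F
Mark G: refs=null null null, marked=F G
Unmarked (collected): A B C D E

Answer: F G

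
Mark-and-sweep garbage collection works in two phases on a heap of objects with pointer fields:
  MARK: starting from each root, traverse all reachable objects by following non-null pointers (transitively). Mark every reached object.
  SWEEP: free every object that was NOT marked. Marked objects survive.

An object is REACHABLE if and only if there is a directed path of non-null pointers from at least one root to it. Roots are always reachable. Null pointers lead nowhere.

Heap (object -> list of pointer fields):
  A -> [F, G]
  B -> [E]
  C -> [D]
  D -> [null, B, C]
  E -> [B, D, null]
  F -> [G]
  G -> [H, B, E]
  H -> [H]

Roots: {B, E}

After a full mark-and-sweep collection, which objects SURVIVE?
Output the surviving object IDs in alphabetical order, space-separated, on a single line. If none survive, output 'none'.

Answer: B C D E

Derivation:
Roots: B E
Mark B: refs=E, marked=B
Mark E: refs=B D null, marked=B E
Mark D: refs=null B C, marked=B D E
Mark C: refs=D, marked=B C D E
Unmarked (collected): A F G H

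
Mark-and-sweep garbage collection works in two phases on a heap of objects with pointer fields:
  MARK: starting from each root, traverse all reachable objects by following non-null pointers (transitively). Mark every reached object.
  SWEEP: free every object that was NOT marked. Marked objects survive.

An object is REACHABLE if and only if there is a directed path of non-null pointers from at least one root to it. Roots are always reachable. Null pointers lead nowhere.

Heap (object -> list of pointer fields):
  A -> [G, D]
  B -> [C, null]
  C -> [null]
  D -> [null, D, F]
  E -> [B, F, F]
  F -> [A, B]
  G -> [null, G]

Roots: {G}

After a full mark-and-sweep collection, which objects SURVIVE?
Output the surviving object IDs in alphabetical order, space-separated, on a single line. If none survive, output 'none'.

Roots: G
Mark G: refs=null G, marked=G
Unmarked (collected): A B C D E F

Answer: G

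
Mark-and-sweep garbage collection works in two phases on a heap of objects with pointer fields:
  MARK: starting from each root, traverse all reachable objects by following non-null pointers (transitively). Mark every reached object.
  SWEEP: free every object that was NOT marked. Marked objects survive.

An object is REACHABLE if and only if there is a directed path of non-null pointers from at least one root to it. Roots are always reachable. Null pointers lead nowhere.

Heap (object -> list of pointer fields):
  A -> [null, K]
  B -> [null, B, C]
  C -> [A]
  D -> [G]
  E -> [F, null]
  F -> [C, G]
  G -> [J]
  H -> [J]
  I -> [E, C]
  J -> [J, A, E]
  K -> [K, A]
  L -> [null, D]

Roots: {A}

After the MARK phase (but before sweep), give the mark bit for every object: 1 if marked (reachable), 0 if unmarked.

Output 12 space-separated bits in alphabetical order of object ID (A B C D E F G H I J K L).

Answer: 1 0 0 0 0 0 0 0 0 0 1 0

Derivation:
Roots: A
Mark A: refs=null K, marked=A
Mark K: refs=K A, marked=A K
Unmarked (collected): B C D E F G H I J L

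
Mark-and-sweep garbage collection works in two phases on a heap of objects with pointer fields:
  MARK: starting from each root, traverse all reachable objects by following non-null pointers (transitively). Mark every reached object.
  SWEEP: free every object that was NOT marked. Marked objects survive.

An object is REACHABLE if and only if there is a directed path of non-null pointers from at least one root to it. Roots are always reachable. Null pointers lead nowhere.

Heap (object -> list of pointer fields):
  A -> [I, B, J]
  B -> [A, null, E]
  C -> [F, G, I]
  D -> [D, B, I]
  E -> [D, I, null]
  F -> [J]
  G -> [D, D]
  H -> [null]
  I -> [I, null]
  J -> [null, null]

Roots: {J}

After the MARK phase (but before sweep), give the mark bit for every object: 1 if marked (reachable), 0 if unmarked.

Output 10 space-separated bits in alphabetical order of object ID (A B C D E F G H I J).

Answer: 0 0 0 0 0 0 0 0 0 1

Derivation:
Roots: J
Mark J: refs=null null, marked=J
Unmarked (collected): A B C D E F G H I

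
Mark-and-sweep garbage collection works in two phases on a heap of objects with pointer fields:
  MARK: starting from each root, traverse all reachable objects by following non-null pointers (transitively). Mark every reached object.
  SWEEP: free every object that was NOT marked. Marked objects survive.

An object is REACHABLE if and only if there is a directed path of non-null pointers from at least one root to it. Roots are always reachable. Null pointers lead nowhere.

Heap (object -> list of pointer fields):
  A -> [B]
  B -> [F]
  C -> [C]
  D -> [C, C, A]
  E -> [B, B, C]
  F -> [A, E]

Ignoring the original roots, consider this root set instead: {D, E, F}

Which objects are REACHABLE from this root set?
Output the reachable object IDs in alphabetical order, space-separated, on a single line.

Roots: D E F
Mark D: refs=C C A, marked=D
Mark E: refs=B B C, marked=D E
Mark F: refs=A E, marked=D E F
Mark C: refs=C, marked=C D E F
Mark A: refs=B, marked=A C D E F
Mark B: refs=F, marked=A B C D E F
Unmarked (collected): (none)

Answer: A B C D E F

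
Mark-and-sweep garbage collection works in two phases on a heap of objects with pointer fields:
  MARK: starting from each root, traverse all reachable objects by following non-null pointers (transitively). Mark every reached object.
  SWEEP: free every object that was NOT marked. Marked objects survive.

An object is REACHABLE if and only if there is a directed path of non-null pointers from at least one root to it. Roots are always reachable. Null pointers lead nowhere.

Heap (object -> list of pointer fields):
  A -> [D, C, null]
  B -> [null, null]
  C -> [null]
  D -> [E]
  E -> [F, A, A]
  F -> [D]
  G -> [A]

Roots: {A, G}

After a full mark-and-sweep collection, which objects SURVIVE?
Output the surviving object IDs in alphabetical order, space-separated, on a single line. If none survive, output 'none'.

Roots: A G
Mark A: refs=D C null, marked=A
Mark G: refs=A, marked=A G
Mark D: refs=E, marked=A D G
Mark C: refs=null, marked=A C D G
Mark E: refs=F A A, marked=A C D E G
Mark F: refs=D, marked=A C D E F G
Unmarked (collected): B

Answer: A C D E F G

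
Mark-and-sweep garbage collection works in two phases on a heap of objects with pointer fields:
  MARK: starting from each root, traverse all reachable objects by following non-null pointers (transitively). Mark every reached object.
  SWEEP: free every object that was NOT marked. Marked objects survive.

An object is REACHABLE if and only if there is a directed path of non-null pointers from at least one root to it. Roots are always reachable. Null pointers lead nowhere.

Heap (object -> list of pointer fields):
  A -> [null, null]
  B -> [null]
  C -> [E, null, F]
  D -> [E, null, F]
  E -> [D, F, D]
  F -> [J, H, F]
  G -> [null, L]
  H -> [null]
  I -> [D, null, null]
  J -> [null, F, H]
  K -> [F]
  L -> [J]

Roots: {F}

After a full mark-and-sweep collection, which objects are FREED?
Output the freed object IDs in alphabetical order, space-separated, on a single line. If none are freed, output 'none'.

Roots: F
Mark F: refs=J H F, marked=F
Mark J: refs=null F H, marked=F J
Mark H: refs=null, marked=F H J
Unmarked (collected): A B C D E G I K L

Answer: A B C D E G I K L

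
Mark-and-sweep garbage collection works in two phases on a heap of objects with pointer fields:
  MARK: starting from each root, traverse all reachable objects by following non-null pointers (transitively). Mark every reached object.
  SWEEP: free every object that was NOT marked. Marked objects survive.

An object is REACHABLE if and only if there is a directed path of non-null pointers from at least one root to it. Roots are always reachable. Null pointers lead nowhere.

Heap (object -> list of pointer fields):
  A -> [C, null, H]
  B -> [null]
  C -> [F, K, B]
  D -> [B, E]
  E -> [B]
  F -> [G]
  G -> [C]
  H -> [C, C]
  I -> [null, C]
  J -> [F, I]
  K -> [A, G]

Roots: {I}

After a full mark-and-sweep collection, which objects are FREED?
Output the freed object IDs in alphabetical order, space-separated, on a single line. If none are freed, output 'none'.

Roots: I
Mark I: refs=null C, marked=I
Mark C: refs=F K B, marked=C I
Mark F: refs=G, marked=C F I
Mark K: refs=A G, marked=C F I K
Mark B: refs=null, marked=B C F I K
Mark G: refs=C, marked=B C F G I K
Mark A: refs=C null H, marked=A B C F G I K
Mark H: refs=C C, marked=A B C F G H I K
Unmarked (collected): D E J

Answer: D E J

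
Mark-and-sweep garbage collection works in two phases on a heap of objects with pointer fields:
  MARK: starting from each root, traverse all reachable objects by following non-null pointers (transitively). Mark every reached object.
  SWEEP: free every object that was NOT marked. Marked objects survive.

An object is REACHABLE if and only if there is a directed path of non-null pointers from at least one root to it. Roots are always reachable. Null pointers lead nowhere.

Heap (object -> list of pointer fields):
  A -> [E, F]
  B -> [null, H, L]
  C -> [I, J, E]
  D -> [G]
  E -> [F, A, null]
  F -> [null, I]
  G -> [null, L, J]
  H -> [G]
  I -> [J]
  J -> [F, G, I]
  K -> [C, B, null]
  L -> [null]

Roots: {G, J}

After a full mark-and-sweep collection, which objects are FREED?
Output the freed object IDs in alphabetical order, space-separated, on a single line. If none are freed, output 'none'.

Answer: A B C D E H K

Derivation:
Roots: G J
Mark G: refs=null L J, marked=G
Mark J: refs=F G I, marked=G J
Mark L: refs=null, marked=G J L
Mark F: refs=null I, marked=F G J L
Mark I: refs=J, marked=F G I J L
Unmarked (collected): A B C D E H K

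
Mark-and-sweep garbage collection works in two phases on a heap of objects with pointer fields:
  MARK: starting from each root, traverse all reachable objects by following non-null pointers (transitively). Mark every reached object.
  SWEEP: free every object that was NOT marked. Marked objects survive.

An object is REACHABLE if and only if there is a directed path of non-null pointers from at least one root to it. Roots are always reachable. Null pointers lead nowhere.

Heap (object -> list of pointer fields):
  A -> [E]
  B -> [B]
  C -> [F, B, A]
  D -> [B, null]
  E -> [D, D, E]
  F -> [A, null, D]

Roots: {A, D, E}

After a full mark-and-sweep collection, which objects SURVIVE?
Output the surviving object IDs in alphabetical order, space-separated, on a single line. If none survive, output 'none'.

Answer: A B D E

Derivation:
Roots: A D E
Mark A: refs=E, marked=A
Mark D: refs=B null, marked=A D
Mark E: refs=D D E, marked=A D E
Mark B: refs=B, marked=A B D E
Unmarked (collected): C F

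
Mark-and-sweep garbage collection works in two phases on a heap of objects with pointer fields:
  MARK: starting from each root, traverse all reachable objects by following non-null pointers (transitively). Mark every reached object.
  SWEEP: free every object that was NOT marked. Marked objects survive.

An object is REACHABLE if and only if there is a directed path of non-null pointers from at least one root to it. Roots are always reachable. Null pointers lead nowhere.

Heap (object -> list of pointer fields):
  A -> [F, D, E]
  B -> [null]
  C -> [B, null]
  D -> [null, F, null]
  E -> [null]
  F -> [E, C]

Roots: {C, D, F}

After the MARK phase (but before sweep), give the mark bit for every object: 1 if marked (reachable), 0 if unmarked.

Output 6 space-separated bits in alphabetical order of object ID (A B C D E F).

Answer: 0 1 1 1 1 1

Derivation:
Roots: C D F
Mark C: refs=B null, marked=C
Mark D: refs=null F null, marked=C D
Mark F: refs=E C, marked=C D F
Mark B: refs=null, marked=B C D F
Mark E: refs=null, marked=B C D E F
Unmarked (collected): A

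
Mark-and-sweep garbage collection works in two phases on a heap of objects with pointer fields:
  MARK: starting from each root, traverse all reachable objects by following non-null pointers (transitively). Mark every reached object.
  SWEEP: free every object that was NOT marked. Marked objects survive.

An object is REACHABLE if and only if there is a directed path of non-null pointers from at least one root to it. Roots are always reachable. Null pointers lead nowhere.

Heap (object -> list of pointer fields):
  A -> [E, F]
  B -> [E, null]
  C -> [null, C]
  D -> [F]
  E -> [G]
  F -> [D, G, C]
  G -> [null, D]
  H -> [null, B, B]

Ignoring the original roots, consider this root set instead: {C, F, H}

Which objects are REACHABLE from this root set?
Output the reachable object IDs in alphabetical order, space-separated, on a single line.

Roots: C F H
Mark C: refs=null C, marked=C
Mark F: refs=D G C, marked=C F
Mark H: refs=null B B, marked=C F H
Mark D: refs=F, marked=C D F H
Mark G: refs=null D, marked=C D F G H
Mark B: refs=E null, marked=B C D F G H
Mark E: refs=G, marked=B C D E F G H
Unmarked (collected): A

Answer: B C D E F G H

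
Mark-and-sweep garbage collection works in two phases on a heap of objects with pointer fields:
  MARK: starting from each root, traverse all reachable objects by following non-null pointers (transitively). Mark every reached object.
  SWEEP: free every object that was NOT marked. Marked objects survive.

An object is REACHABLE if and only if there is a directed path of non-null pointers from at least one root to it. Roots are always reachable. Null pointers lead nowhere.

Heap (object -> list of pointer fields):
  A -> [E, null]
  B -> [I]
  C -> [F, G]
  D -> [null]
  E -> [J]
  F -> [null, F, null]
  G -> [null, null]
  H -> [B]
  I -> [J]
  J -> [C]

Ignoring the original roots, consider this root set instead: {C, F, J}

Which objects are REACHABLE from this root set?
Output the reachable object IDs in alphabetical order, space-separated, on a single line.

Roots: C F J
Mark C: refs=F G, marked=C
Mark F: refs=null F null, marked=C F
Mark J: refs=C, marked=C F J
Mark G: refs=null null, marked=C F G J
Unmarked (collected): A B D E H I

Answer: C F G J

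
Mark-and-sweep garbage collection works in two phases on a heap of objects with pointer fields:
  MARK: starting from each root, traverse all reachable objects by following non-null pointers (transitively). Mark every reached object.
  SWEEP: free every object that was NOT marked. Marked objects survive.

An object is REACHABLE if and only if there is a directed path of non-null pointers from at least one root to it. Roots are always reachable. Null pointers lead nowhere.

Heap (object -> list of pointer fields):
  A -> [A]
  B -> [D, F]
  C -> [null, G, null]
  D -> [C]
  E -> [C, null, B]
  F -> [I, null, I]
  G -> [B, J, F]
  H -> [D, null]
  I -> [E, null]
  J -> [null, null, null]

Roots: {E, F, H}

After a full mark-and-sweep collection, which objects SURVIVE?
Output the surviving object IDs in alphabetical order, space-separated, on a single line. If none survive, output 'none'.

Answer: B C D E F G H I J

Derivation:
Roots: E F H
Mark E: refs=C null B, marked=E
Mark F: refs=I null I, marked=E F
Mark H: refs=D null, marked=E F H
Mark C: refs=null G null, marked=C E F H
Mark B: refs=D F, marked=B C E F H
Mark I: refs=E null, marked=B C E F H I
Mark D: refs=C, marked=B C D E F H I
Mark G: refs=B J F, marked=B C D E F G H I
Mark J: refs=null null null, marked=B C D E F G H I J
Unmarked (collected): A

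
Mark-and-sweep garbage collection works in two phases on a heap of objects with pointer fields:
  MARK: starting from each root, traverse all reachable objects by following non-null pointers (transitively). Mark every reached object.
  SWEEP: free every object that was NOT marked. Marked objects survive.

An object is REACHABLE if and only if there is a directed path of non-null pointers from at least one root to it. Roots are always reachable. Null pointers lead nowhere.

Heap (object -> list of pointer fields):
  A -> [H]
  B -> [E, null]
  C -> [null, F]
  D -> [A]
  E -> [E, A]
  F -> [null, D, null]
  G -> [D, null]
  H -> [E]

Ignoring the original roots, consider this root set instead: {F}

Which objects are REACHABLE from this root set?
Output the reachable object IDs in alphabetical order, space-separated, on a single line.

Answer: A D E F H

Derivation:
Roots: F
Mark F: refs=null D null, marked=F
Mark D: refs=A, marked=D F
Mark A: refs=H, marked=A D F
Mark H: refs=E, marked=A D F H
Mark E: refs=E A, marked=A D E F H
Unmarked (collected): B C G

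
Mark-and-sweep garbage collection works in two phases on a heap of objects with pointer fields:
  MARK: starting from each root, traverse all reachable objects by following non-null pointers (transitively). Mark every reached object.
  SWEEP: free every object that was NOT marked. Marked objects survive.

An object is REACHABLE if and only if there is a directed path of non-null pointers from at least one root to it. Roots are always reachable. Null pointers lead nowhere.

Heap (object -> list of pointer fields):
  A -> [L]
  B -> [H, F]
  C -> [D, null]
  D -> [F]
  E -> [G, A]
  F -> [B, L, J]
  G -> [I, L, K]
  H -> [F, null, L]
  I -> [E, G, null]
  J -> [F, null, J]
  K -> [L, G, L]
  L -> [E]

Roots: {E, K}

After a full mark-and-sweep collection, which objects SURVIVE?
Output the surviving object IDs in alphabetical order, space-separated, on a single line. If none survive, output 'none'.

Answer: A E G I K L

Derivation:
Roots: E K
Mark E: refs=G A, marked=E
Mark K: refs=L G L, marked=E K
Mark G: refs=I L K, marked=E G K
Mark A: refs=L, marked=A E G K
Mark L: refs=E, marked=A E G K L
Mark I: refs=E G null, marked=A E G I K L
Unmarked (collected): B C D F H J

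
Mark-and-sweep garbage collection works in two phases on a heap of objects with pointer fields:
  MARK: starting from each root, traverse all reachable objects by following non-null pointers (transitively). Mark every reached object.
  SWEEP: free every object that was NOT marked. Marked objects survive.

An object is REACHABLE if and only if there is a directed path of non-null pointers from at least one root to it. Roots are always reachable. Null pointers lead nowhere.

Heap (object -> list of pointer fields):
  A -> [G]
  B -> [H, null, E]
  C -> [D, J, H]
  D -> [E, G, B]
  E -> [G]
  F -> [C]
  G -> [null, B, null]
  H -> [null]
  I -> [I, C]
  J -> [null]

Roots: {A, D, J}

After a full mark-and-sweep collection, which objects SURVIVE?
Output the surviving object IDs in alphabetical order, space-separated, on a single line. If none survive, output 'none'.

Answer: A B D E G H J

Derivation:
Roots: A D J
Mark A: refs=G, marked=A
Mark D: refs=E G B, marked=A D
Mark J: refs=null, marked=A D J
Mark G: refs=null B null, marked=A D G J
Mark E: refs=G, marked=A D E G J
Mark B: refs=H null E, marked=A B D E G J
Mark H: refs=null, marked=A B D E G H J
Unmarked (collected): C F I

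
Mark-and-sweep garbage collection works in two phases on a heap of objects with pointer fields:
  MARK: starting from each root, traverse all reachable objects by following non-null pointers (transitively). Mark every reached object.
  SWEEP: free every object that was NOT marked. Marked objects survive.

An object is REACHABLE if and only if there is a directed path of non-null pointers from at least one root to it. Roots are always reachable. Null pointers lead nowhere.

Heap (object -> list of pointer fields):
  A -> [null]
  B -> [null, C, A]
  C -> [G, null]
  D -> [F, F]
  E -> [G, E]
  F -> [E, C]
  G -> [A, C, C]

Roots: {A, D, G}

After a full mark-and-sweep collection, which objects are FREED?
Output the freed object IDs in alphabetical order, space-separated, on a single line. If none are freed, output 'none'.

Roots: A D G
Mark A: refs=null, marked=A
Mark D: refs=F F, marked=A D
Mark G: refs=A C C, marked=A D G
Mark F: refs=E C, marked=A D F G
Mark C: refs=G null, marked=A C D F G
Mark E: refs=G E, marked=A C D E F G
Unmarked (collected): B

Answer: B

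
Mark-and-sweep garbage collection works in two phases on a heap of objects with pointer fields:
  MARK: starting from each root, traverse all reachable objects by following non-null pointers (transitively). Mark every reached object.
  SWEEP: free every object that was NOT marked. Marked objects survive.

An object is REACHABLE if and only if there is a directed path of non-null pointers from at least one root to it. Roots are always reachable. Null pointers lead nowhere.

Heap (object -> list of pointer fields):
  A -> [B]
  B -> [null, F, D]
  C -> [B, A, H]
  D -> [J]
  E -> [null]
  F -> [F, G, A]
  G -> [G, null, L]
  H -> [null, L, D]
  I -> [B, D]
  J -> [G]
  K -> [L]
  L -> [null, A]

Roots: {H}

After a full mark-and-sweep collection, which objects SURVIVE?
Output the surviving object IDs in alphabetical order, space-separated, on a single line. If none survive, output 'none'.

Answer: A B D F G H J L

Derivation:
Roots: H
Mark H: refs=null L D, marked=H
Mark L: refs=null A, marked=H L
Mark D: refs=J, marked=D H L
Mark A: refs=B, marked=A D H L
Mark J: refs=G, marked=A D H J L
Mark B: refs=null F D, marked=A B D H J L
Mark G: refs=G null L, marked=A B D G H J L
Mark F: refs=F G A, marked=A B D F G H J L
Unmarked (collected): C E I K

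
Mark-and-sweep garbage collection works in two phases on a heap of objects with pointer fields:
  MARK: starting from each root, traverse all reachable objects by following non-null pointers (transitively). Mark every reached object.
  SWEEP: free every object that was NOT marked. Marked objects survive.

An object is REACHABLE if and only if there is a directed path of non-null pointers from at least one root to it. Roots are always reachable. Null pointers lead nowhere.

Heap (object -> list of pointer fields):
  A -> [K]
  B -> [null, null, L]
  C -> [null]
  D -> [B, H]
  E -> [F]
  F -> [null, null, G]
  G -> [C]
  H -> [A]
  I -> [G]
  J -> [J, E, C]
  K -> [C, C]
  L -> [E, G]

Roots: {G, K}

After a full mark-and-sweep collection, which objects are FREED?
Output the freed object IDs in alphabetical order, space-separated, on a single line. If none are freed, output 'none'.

Roots: G K
Mark G: refs=C, marked=G
Mark K: refs=C C, marked=G K
Mark C: refs=null, marked=C G K
Unmarked (collected): A B D E F H I J L

Answer: A B D E F H I J L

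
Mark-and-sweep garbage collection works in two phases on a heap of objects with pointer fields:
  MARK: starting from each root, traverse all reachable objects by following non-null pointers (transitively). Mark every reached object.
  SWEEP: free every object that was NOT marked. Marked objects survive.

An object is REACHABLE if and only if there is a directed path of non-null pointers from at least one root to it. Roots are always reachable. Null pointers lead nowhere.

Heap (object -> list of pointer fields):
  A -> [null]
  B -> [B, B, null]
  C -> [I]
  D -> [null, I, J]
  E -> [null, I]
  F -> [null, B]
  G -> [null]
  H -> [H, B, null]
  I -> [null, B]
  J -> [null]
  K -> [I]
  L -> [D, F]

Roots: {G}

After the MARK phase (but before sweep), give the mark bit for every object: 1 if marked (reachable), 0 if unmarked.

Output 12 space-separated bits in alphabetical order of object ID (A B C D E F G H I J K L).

Answer: 0 0 0 0 0 0 1 0 0 0 0 0

Derivation:
Roots: G
Mark G: refs=null, marked=G
Unmarked (collected): A B C D E F H I J K L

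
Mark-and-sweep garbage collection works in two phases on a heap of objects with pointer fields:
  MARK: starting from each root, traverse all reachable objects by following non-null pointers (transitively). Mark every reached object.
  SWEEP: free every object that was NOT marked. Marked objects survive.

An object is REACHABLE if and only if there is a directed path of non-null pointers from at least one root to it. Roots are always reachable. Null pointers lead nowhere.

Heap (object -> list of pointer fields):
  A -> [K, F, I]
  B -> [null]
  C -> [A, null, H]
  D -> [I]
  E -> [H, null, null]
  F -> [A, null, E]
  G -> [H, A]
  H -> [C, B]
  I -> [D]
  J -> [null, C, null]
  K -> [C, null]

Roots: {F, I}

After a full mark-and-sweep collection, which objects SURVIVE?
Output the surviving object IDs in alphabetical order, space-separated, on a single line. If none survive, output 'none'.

Roots: F I
Mark F: refs=A null E, marked=F
Mark I: refs=D, marked=F I
Mark A: refs=K F I, marked=A F I
Mark E: refs=H null null, marked=A E F I
Mark D: refs=I, marked=A D E F I
Mark K: refs=C null, marked=A D E F I K
Mark H: refs=C B, marked=A D E F H I K
Mark C: refs=A null H, marked=A C D E F H I K
Mark B: refs=null, marked=A B C D E F H I K
Unmarked (collected): G J

Answer: A B C D E F H I K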